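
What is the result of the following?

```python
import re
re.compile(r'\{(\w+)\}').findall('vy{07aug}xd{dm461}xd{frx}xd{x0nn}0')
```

['07aug', 'dm461', 'frx', 'x0nn']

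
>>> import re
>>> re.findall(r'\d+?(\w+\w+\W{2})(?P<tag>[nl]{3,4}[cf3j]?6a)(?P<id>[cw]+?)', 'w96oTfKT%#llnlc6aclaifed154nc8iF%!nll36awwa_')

Pattern: one or more of a digit (lazy); then one or more of a word character, then one or more of a word character, then exactly 2 of a non-word character (captured); then 3 to 4 of one of [nl], then optionally one of [cf3j], then the literal '6a' (captured as 'tag'); then one or more of one of [cw] (lazy) (captured as 'id').
With the lazy modifier that quantifier settles for the fewest repetitions that let the rest of the pattern succeed (the atoms after it are unaffected and can still be greedy).
Walking the string: at [1:18] match '96oTfKT%#llnlc6ac', groups = ('6oTfKT%#', 'llnlc6a', 'c'); at [24:41] match '154nc8iF%!nll36aw', groups = ('54nc8iF%!', 'nll36a', 'w').
3 groups means each result is a tuple of 3 captured strings — 2 here.

[('6oTfKT%#', 'llnlc6a', 'c'), ('54nc8iF%!', 'nll36a', 'w')]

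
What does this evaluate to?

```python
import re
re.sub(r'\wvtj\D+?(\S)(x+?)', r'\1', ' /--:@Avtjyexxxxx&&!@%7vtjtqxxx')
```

Pattern: a word character, then the literal 'vtj', then one or more of a non-digit (lazy); then a non-whitespace character (captured); then one or more of a literal 'x' (lazy) (captured).
Lazy quantifiers expand one character at a time until the remainder of the pattern can match.
Matches: at [6:13] → 'Avtjyex'; at [22:29] → '7vtjtqx'.
`\1` in the replacement pulls in group 1's text for each match.

' /--:@exxxx&&!@%qxx'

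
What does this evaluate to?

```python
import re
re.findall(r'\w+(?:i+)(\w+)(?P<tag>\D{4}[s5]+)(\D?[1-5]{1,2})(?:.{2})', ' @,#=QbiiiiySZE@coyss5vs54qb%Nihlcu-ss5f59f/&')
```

This matches one or more of a word character; then one or more of a literal 'i' (non-capturing group); then one or more of a word character (captured); then exactly 4 of a non-digit, then one or more of one of [s5] (captured as 'tag'); then optionally a non-digit, then 1 to 2 of a character in [1-5] (captured); then exactly 2 of any character (non-capturing group).
Scanning left to right: at [5:24] match 'QbiiiiySZE@coyss5vs', groups = ('ySZE', '@coyss', '5'); at [29:43] match 'Nihlcu-ss5f59f', groups = ('hlc', 'u-ss5', 'f5').
`findall` packs the 3 group values into a tuple for every match.

[('ySZE', '@coyss', '5'), ('hlc', 'u-ss5', 'f5')]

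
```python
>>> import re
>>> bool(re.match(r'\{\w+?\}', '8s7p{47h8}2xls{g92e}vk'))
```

False

`re.match` only tries the pattern at the start of the string.
Here the pattern fails at index 0, so the call returns None, and `bool(None)` is False.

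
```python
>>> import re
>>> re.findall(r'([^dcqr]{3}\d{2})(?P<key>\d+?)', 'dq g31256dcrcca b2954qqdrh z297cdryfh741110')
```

Pattern: exactly 3 of any character except [dcqr], then exactly 2 of a digit (captured); then one or more of a digit (lazy) (captured as 'key').
With 2 capturing groups, `findall` returns a 2-tuple per match.

[(' g312', '5'), ('a b29', '5'), ('h z29', '7'), ('yfh74', '1')]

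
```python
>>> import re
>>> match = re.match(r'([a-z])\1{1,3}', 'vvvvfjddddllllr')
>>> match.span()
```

(0, 4)

`\1` has to match the exact text group 1 already captured.
With `match`, the pattern is implicitly anchored at the beginning.
The match spans [0:4] → 'vvvv'.
Captured: group 1 = 'v'.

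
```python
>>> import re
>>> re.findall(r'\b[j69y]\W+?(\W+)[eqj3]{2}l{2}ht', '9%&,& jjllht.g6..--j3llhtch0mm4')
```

['&,& ']

Pattern: a word boundary (`\b`, zero-width); then one of [j69y], then one or more of a non-word character (lazy); then one or more of a non-word character (captured); then exactly 2 of one of [eqj3], then exactly 2 of a literal 'l', then the literal 'ht'.
The `?` after the quantifier makes it lazy — it takes as little as possible before letting the rest of the pattern try.
Walking the string: at [0:12] match '9%&,& jjllht', group 1 = '&,& '.
`findall` collects group 1 from the one match (1 total).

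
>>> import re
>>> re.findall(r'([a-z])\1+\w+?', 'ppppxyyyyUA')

['p', 'y']

After group 1 captures some text, `\1` only succeeds where that same text appears again.
Because there's exactly one group, `findall` drops the full match and keeps group 1 from each hit.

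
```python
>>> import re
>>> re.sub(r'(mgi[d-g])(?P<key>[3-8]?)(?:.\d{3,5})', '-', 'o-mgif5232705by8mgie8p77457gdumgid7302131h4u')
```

'o--by8-gdu-h4u'

This matches the literal 'mgi', then a character in [d-g] (captured); then optionally a character in [3-8] (captured as 'key'); then any character, then 3 to 5 of a digit (non-capturing group).
Matches: at [2:13] → 'mgif5232705'; at [16:27] → 'mgie8p77457'; at [30:41] → 'mgid7302131'.
`sub` substitutes '-' at each match site.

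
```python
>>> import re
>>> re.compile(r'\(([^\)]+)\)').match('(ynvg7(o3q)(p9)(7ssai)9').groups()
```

('ynvg7(o3q',)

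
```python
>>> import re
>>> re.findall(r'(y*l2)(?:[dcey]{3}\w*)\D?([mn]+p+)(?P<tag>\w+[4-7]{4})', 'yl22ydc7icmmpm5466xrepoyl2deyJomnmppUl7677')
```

[('yl2', 'mpp', 'Ul7677')]

Pattern: zero or more of the literal 'y', then the literal 'l2' (captured); then exactly 3 of one of [dcey], then zero or more of a word character (non-capturing group); then optionally a non-digit; then one or more of one of [mn], then one or more of the literal 'p' (captured); then one or more of a word character, then exactly 4 of a character in [4-7] (captured as 'tag').
Scanning left to right: at [23:42] match 'yl2deyJomnmppUl7677', groups = ('yl2', 'mpp', 'Ul7677').
Multiple groups make `findall` return tuples — one 3-tuple for the one match.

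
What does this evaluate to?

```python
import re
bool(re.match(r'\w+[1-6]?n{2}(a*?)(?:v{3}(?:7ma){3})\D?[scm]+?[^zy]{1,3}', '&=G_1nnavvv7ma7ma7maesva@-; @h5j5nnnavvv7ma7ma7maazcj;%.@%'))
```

False

`re.match` only tries the pattern at the start of the string.
Here position 0 doesn't satisfy it, so the call returns None, and `bool(None)` is False.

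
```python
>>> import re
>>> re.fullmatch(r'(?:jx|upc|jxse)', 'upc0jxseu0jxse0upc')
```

For `fullmatch`, every character of the input must be accounted for by the pattern.
Here the pattern can't cover the whole string, so the call returns None.

None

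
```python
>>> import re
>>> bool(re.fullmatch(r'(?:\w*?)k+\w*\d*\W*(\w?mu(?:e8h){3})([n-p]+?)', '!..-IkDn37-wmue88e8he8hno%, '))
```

False

The pattern matches zero or more of a word character (lazy) (non-capturing group); then one or more of a literal 'k', then zero or more of a word character; then zero or more of a digit, then zero or more of a non-word character; then optionally a word character, then the literal 'mu', then the literal 'e8h' repeated 3 times (captured); then one or more of a character in [n-p] (lazy) (captured).
`fullmatch` succeeds only if the pattern covers the string from start to end.
Here there's no way to consume every character, so the call returns None, and `bool(None)` is False.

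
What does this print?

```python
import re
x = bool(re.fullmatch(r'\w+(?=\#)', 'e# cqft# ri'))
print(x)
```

False

`fullmatch` succeeds only if the pattern covers the string from start to end.
Here the pattern can't cover the whole string, so the call returns None, and `bool(None)` is False.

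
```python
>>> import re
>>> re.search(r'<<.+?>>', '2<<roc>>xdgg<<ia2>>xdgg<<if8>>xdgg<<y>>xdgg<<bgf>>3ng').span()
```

`re.search` scans for the first position where the pattern succeeds.
The match spans [1:8] → '<<roc>>'.

(1, 8)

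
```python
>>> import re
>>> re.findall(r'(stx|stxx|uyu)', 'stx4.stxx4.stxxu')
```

Branches in `(...|...)` are attempted left-to-right; the first branch that allows the whole pattern to succeed is taken.
Walking the string: at [0:3] match 'stx', group 1 = 'stx'; at [5:8] match 'stx', group 1 = 'stx'; at [11:14] match 'stx', group 1 = 'stx'.
`findall` collects group 1 from each match (3 total).

['stx', 'stx', 'stx']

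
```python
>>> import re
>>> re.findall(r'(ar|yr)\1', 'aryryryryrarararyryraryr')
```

The backreference `\1` re-matches whatever the first group consumed, character for character.
Walking the string: at [2:6] match 'yryr', group 1 = 'yr'; at [6:10] match 'yryr', group 1 = 'yr'; at [10:14] match 'arar', group 1 = 'ar'; at [16:20] match 'yryr', group 1 = 'yr'.
Because there's exactly one group, `findall` drops the full match and keeps group 1 from each hit.

['yr', 'yr', 'ar', 'yr']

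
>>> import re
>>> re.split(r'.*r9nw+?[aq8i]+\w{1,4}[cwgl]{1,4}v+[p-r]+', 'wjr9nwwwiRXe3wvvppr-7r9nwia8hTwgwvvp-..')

['', '-..']

Pattern: zero or more of any character, then the literal 'r9n'; then one or more of a literal 'w' (lazy), then one or more of one of [aq8i], then 1 to 4 of a word character; then 1 to 4 of one of [cwgl], then one or more of the literal 'v', then one or more of a character in [p-r].
Matches to split on: at [0:36] → 'wjr9nwwwiRXe3wvvppr-7r9nwia8hTwgwvvp'.
`split` removes every match and returns the 2 fragments in between.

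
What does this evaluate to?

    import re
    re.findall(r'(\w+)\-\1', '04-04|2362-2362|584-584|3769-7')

['04', '2362', '584']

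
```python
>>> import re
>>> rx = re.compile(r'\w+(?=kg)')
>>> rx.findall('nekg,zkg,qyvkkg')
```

['ne', 'z', 'qyvk']

The `(?=…)`/`(?<=…)` assertion just peeks at neighbouring text; it doesn't advance the match position.
No capturing groups, so `findall` returns the 3 full match strings.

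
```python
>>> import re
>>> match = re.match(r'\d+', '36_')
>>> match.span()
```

(0, 2)

The pattern matches one or more of a digit.
`match` is anchored at position 0; if the pattern doesn't fit there, it returns None.
The match spans [0:2] → '36'.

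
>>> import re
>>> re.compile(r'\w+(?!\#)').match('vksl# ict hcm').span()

(0, 3)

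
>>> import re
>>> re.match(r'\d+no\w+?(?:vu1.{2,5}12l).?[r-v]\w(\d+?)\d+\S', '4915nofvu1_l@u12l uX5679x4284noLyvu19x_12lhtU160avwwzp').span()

With `match`, the pattern is implicitly anchored at the beginning.
The match spans [0:25] → '4915nofvu1_l@u12l uX5679x'.

(0, 25)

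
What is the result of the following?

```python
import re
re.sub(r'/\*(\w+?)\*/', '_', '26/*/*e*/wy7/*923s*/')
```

Matches: at [4:9] → '/*e*/'; at [12:20] → '/*923s*/'.
Each match is replaced by '_'.

'26/*_wy7_'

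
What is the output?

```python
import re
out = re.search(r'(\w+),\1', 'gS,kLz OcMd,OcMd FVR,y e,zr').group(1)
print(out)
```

The match spans [7:16] → 'OcMd,OcMd'.
Captured: group 1 = 'OcMd'.

OcMd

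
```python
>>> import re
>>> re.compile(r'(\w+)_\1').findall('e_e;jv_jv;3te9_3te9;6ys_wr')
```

A backreference is literal: `\1` must see the identical characters the first group matched.
One capturing group, so `findall` returns just the captured substring from each match — 3 in all.

['e', 'jv', '3te9']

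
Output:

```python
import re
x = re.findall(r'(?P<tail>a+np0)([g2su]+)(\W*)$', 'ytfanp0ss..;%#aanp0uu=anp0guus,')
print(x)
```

[('anp0', 'guus', ',')]

This matches one or more of the literal 'a', then the literal 'np0' (captured as 'tail'); then one or more of one of [g2su] (captured); then zero or more of a non-word character (captured); then anchored at the end.
Matches: at [22:31] match 'anp0guus,', groups = ('anp0', 'guus', ',').
With 3 capturing groups, `findall` returns a 3-tuple per match.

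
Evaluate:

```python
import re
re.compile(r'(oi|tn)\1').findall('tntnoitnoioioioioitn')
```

The backreference `\1` re-matches whatever the first group consumed, character for character.
Scanning left to right: at [0:4] match 'tntn', group 1 = 'tn'; at [8:12] match 'oioi', group 1 = 'oi'; at [12:16] match 'oioi', group 1 = 'oi'.
`findall` collects group 1 from each match (3 total).

['tn', 'oi', 'oi']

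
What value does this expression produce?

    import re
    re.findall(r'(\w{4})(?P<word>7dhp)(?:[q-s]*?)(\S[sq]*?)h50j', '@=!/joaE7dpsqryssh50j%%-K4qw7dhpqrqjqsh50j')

[('K4qw', '7dhp', 'jqs')]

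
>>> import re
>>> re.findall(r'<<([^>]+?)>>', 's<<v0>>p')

['v0']

With a single group, `findall` returns only what that group captured — 1 item.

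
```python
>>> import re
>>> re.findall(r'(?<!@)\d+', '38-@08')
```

['38', '8']

`(?!…)`/`(?<!…)` only lets a position through if the neighbouring text does NOT match; no characters are consumed.
`findall` yields the raw match text (2 of them) because the pattern has no groups.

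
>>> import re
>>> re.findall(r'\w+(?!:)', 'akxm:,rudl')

['akx', 'rudl']

`(?!…)`/`(?<!…)` only lets a position through if the neighbouring text does NOT match; no characters are consumed.
Walking the string: at [0:3] → 'akx'; at [6:10] → 'rudl'.
`findall` yields the raw match text (2 of them) because the pattern has no groups.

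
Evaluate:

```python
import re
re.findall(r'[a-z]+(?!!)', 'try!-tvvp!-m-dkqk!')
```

['tr', 'tvv', 'm', 'dkq']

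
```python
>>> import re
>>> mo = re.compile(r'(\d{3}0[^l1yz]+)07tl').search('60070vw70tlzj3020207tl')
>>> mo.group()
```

The pattern matches exactly 3 of a digit, then a literal '0', then one or more of any character except [l1yz] (captured); then the literal '07t', then the literal 'l'.
`re.search` scans for the first position where the pattern succeeds.
The match spans [13:22] → '3020207tl'.
Captured: group 1 = '30202'.

'3020207tl'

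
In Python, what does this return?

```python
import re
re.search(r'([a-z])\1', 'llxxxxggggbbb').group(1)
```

'l'

`\1` has to match the exact text group 1 already captured.
`re.search` scans for the first position where the pattern succeeds.
The match spans [0:2] → 'll'.
Captured: group 1 = 'l'.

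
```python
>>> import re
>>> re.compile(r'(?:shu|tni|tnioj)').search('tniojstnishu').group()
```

Alternation isn't longest-match — the leftmost alternative that fits at this position is chosen.
The match spans [0:3] → 'tni'.

'tni'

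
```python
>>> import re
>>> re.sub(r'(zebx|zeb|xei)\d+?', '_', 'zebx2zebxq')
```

`sub` substitutes '_' at each match site.

'_zebxq'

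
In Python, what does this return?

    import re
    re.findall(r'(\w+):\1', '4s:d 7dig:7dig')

A backreference is literal: `\1` must see the identical characters the first group matched.
With a single group, `findall` returns only what that group captured — 1 item.

['7dig']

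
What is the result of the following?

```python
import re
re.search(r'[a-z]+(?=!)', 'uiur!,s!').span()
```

Lookahead/lookbehind check context without consuming it, so the matched span excludes the asserted characters.
`re.search` scans for the first position where the pattern succeeds.
The match spans [0:4] → 'uiur'.

(0, 4)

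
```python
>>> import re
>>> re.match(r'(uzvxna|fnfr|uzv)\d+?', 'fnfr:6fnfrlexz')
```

None

With `match`, the pattern is implicitly anchored at the beginning.
Here the pattern fails at index 0, so the call returns None.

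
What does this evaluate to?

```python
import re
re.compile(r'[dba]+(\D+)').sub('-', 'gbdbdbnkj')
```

'g-'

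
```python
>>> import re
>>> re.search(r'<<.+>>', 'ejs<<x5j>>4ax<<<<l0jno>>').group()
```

'<<x5j>>4ax<<<<l0jno>>'

`re.search` tries every starting position until one works.
The match spans [3:24] → '<<x5j>>4ax<<<<l0jno>>'.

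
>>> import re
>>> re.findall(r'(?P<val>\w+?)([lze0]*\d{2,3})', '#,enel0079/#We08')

Pattern: one or more of a word character (lazy) (captured as 'val'); then zero or more of one of [lze0], then 2 to 3 of a digit (captured).
2 groups means each result is a tuple of 2 captured strings — 2 here.

[('en', 'el0079'), ('W', 'e08')]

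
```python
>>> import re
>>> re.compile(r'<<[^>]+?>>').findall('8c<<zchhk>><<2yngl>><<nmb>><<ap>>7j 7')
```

['<<zchhk>>', '<<2yngl>>', '<<nmb>>', '<<ap>>']

Scanning left to right: at [2:11] → '<<zchhk>>'; at [11:20] → '<<2yngl>>'; at [20:27] → '<<nmb>>'; at [27:33] → '<<ap>>'.
With no groups in the pattern, `findall` gives back each whole match — 4 here.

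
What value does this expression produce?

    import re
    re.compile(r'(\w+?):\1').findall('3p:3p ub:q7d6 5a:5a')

`\1` is not a pattern — it's the concrete string captured by group 1, re-applied verbatim.
Scanning left to right: at [0:5] match '3p:3p', group 1 = '3p'; at [14:19] match '5a:5a', group 1 = '5a'.
`findall` collects group 1 from each match (2 total).

['3p', '5a']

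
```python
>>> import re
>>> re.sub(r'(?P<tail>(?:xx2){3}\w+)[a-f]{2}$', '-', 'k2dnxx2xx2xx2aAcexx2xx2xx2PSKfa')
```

'k2dn-'

This matches the literal 'xx2' repeated 3 times, then one or more of a word character (captured as 'tail'); then exactly 2 of a character in [a-f]; then anchored at the end.
Every occurrence is swapped for '-'.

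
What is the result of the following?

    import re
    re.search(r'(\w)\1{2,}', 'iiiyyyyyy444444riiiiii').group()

'iii'

A backreference is literal: `\1` must see the identical characters the first group matched.
`re.search` scans for the first position where the pattern succeeds.
The match spans [0:3] → 'iii'.
Captured: group 1 = 'i'.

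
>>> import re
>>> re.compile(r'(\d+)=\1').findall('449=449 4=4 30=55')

After group 1 captures some text, `\1` only succeeds where that same text appears again.
Scanning left to right: at [0:7] match '449=449', group 1 = '449'; at [8:11] match '4=4', group 1 = '4'.
Because there's exactly one group, `findall` drops the full match and keeps group 1 from each hit.

['449', '4']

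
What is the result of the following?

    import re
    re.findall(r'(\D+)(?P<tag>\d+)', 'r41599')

[('r', '41599')]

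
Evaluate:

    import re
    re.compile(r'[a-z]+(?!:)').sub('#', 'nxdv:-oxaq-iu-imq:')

The negative lookahead/lookbehind blocks any match where the forbidden context is present.
Matches: at [0:3] → 'nxd'; at [6:10] → 'oxaq'; at [11:13] → 'iu'; at [14:16] → 'im'.
Each match is replaced by '#'.

'#v:-#-#-#q:'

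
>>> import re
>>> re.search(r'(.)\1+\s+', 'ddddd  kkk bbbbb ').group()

'ddddd  '

`\1` has to match the exact text group 1 already captured.
Unlike `match`, `search` isn't anchored — it looks for the pattern anywhere in the string.
The match spans [0:7] → 'ddddd  '.
Captured: group 1 = 'd'.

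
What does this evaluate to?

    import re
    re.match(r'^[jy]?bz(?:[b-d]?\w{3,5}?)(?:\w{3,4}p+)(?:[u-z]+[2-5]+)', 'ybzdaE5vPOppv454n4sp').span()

(0, 16)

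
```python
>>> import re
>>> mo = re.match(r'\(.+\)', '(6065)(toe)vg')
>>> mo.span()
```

`re.match` won't scan ahead — the pattern has to work from the very first character.
The match spans [0:11] → '(6065)(toe)'.

(0, 11)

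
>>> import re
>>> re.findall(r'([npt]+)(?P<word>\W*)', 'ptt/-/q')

The pattern matches one or more of one of [npt] (captured); then zero or more of a non-word character (captured as 'word').
Multiple groups make `findall` return tuples — one 2-tuple for the one match.

[('ptt', '/-/')]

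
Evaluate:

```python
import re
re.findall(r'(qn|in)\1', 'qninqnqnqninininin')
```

['qn', 'in', 'in']

After group 1 captures some text, `\1` only succeeds where that same text appears again.
Scanning left to right: at [4:8] match 'qnqn', group 1 = 'qn'; at [10:14] match 'inin', group 1 = 'in'; at [14:18] match 'inin', group 1 = 'in'.
Because there's exactly one group, `findall` drops the full match and keeps group 1 from each hit.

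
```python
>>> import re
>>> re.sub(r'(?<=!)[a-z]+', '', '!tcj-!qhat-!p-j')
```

'!-!-!-j'

The `(?=…)`/`(?<=…)` assertion just peeks at neighbouring text; it doesn't advance the match position.
Matches: at [1:4] → 'tcj'; at [6:10] → 'qhat'; at [12:13] → 'p'.
Every occurrence is swapped for ''.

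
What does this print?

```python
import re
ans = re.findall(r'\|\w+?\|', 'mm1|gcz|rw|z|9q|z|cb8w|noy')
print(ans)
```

Walking the string: at [3:8] → '|gcz|'; at [10:13] → '|z|'; at [15:18] → '|z|'.
No capturing groups, so `findall` returns the 3 full match strings.

['|gcz|', '|z|', '|z|']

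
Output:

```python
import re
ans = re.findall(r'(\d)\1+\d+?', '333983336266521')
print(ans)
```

The backreference `\1` re-matches whatever the first group consumed, character for character.
`findall` collects group 1 from each match (3 total).

['3', '3', '6']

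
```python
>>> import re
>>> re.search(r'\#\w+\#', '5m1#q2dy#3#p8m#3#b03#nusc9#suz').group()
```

`re.search` tries every starting position until one works.
The match spans [3:9] → '#q2dy#'.

'#q2dy#'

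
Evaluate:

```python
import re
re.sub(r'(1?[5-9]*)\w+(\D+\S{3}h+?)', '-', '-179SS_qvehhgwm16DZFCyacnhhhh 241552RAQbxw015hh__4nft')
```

'-- -h__4nft'

Pattern: optionally a literal '1', then zero or more of a character in [5-9] (captured); then one or more of a word character; then one or more of a non-digit, then exactly 3 of a non-whitespace character, then one or more of a literal 'h' (lazy) (captured).
With the lazy modifier that quantifier settles for the fewest repetitions that let the rest of the pattern succeed (the atoms after it are unaffected and can still be greedy).
Matches: at [1:29] → '179SS_qvehhgwm16DZFCyacnhhhh'; at [30:46] → '241552RAQbxw015h'.
Every occurrence is swapped for '-'.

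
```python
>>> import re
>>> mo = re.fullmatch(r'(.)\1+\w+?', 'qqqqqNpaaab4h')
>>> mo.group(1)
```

The match spans [0:13] → 'qqqqqNpaaab4h'.
Captured: group 1 = 'q'.

'q'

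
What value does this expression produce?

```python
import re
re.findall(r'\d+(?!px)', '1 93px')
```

The negative lookahead/lookbehind blocks any match where the forbidden context is present.
Walking the string: at [0:1] → '1'; at [2:3] → '9'.
Since nothing is captured, `findall` lists the 2 matched substrings directly.

['1', '9']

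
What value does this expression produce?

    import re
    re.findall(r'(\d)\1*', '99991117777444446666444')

['9', '1', '7', '4', '6', '4']

The backreference `\1` re-matches whatever the first group consumed, character for character.
Walking the string: at [0:4] match '9999', group 1 = '9'; at [4:7] match '111', group 1 = '1'; at [7:11] match '7777', group 1 = '7'; at [11:16] match '44444', group 1 = '4'; at [16:20] match '6666', group 1 = '6'; ….
`findall` collects group 1 from each match (6 total).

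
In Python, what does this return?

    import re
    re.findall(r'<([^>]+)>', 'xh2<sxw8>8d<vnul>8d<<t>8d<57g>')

['sxw8', 'vnul', '<t', '57g']

Walking the string: at [3:9] match '<sxw8>', group 1 = 'sxw8'; at [11:17] match '<vnul>', group 1 = 'vnul'; at [19:23] match '<<t>', group 1 = '<t'; at [25:30] match '<57g>', group 1 = '57g'.
`findall` collects group 1 from each match (4 total).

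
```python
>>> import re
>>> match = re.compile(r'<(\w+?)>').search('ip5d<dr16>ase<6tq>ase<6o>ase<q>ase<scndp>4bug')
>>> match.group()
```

'<dr16>'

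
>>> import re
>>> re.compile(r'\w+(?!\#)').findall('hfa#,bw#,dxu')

['hf', 'b', 'dxu']

`(?!…)`/`(?<!…)` only lets a position through if the neighbouring text does NOT match; no characters are consumed.
Scanning left to right: at [0:2] → 'hf'; at [5:6] → 'b'; at [9:12] → 'dxu'.
With no groups in the pattern, `findall` gives back each whole match — 3 here.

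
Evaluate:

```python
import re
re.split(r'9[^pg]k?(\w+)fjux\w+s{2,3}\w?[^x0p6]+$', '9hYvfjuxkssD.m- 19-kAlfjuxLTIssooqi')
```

The pattern matches a literal '9', then any character except [pg], then optionally the literal 'k'; then one or more of a word character (captured); then the literal 'fju', then the literal 'x', then one or more of a word character; then 2 to 3 of the literal 's', then optionally a word character, then one or more of any character except [x0p6]; then anchored at the end.
Matches to split on: at [17:35] → '9-kAlfjuxLTIssooqi'.
Because the pattern has a capturing group, `split` also inserts each captured text between the pieces.

['9hYvfjuxkssD.m- 1', 'Al', '']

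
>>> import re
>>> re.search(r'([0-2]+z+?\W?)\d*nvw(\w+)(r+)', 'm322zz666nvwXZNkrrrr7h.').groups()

('22zz', 'XZNkrrr', 'r')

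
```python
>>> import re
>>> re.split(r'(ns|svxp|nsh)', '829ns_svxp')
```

Because the pattern has a capturing group, `split` also inserts each captured text between the pieces.

['829', 'ns', '_', 'svxp', '']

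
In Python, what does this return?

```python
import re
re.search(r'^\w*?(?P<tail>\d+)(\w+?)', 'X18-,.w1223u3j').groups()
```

('1', '8')

This matches anchored at the start of the string; then zero or more of a word character (lazy); then one or more of a digit (captured as 'tail'); then one or more of a word character (lazy) (captured).
`search` walks the string left to right and returns the first match it finds.
The match spans [0:3] → 'X18'.
Captured: group 1 = '1', group 2 = '8'.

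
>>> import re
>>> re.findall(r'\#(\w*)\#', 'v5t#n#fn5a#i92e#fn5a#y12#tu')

['n', 'i92e', 'y12']

Walking the string: at [3:6] match '#n#', group 1 = 'n'; at [10:16] match '#i92e#', group 1 = 'i92e'; at [20:25] match '#y12#', group 1 = 'y12'.
With a single group, `findall` returns only what that group captured — 3 items.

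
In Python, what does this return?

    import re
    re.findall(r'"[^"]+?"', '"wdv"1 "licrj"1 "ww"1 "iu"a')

['"wdv"', '"licrj"', '"ww"', '"iu"']

Matches: at [0:5] → '"wdv"'; at [7:14] → '"licrj"'; at [16:20] → '"ww"'; at [22:26] → '"iu"'.
No capturing groups, so `findall` returns the 4 full match strings.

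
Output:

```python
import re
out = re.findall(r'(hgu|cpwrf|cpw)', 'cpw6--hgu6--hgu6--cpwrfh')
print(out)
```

['cpw', 'hgu', 'hgu', 'cpwrf']

The regex engine tests alternatives in the order written; an earlier branch that matches wins even if a later one would match more.
One capturing group, so `findall` returns just the captured substring from each match — 4 in all.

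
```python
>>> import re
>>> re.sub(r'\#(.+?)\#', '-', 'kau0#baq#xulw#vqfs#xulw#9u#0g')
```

'kau0-xulw-xulw-0g'

With the lazy modifier that quantifier settles for the fewest repetitions that let the rest of the pattern succeed (the atoms after it are unaffected and can still be greedy).
Matches: at [4:9] → '#baq#'; at [13:19] → '#vqfs#'; at [23:27] → '#9u#'.
Each match is replaced by '-'.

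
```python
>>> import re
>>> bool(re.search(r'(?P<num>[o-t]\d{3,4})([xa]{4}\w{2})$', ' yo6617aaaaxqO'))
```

False

The pattern matches a character in [o-t], then 3 to 4 of a digit (captured as 'num'); then exactly 4 of one of [xa], then exactly 2 of a word character (captured); then anchored at the end.
`re.search` tries every starting position until one works.
Here nothing in the string fits, so the call returns None, and `bool(None)` is False.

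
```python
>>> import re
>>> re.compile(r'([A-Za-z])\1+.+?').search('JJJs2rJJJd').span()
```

(0, 4)

The backreference `\1` re-matches whatever the first group consumed, character for character.
`re.search` scans for the first position where the pattern succeeds.
The match spans [0:4] → 'JJJs'.
Captured: group 1 = 'J'.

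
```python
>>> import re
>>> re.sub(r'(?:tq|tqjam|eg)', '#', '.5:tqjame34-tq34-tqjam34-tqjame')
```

'.5:#jame34-#34-#jam34-#jame'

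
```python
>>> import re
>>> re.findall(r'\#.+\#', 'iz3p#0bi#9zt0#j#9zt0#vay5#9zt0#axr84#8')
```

Walking the string: at [4:37] → '#0bi#9zt0#j#9zt0#vay5#9zt0#axr84#'.
`findall` yields the raw match text (1 of them) because the pattern has no groups.

['#0bi#9zt0#j#9zt0#vay5#9zt0#axr84#']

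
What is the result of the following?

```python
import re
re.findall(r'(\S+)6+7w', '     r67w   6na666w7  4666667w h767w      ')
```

['r', '46666', 'h7']

The pattern matches one or more of a non-whitespace character (captured); then one or more of the literal '6', then the literal '7w'.
Walking the string: at [5:9] match 'r67w', group 1 = 'r'; at [22:30] match '4666667w', group 1 = '46666'; at [31:36] match 'h767w', group 1 = 'h7'.
With a single group, `findall` returns only what that group captured — 3 items.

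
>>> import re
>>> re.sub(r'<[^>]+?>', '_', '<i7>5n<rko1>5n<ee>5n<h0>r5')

'_5n_5n_5n_r5'

Matches: at [0:4] → '<i7>'; at [6:12] → '<rko1>'; at [14:18] → '<ee>'; at [20:24] → '<h0>'.
`sub` substitutes '_' at each match site.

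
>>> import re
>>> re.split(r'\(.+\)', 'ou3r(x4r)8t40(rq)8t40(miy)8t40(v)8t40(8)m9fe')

Matches to split on: at [4:40] → '(x4r)8t40(rq)8t40(miy)8t40(v)8t40(8)'.
The string is cut at each match, leaving 2 pieces.

['ou3r', 'm9fe']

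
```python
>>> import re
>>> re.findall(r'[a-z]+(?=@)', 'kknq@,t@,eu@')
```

The lookaround is zero-width — it requires the adjacent text to match without consuming it, so the asserted text isn't part of the match.
Matches: at [0:4] → 'kknq'; at [6:7] → 't'; at [9:11] → 'eu'.
No capturing groups, so `findall` returns the 3 full match strings.

['kknq', 't', 'eu']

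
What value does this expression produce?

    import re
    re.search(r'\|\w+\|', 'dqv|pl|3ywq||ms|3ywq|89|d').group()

'|pl|'

`re.search` scans for the first position where the pattern succeeds.
The match spans [3:7] → '|pl|'.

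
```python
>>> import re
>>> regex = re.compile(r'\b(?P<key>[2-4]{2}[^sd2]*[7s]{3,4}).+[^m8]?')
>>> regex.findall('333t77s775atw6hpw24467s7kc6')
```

['333t77s77']

Pattern: a word boundary (`\b`, zero-width); then exactly 2 of a character in [2-4], then zero or more of any character except [sd2], then 3 to 4 of one of [7s] (captured as 'key'); then one or more of any character, then optionally any character except [m8].
Scanning left to right: at [0:27] match '333t77s775atw6hpw24467s7kc6', group 1 = '333t77s77'.
`findall` collects group 1 from the one match (1 total).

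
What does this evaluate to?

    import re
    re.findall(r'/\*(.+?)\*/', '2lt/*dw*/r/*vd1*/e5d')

A non-greedy quantifier consumes as few characters as it can — just enough that the remainder of the pattern still matches from where it stops; whatever follows it matches normally.
Matches: at [3:9] match '/*dw*/', group 1 = 'dw'; at [10:17] match '/*vd1*/', group 1 = 'vd1'.
Because there's exactly one group, `findall` drops the full match and keeps group 1 from each hit.

['dw', 'vd1']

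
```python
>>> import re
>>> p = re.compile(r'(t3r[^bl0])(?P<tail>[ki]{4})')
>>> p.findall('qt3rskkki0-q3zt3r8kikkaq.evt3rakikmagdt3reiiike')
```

[('t3rs', 'kkki'), ('t3r8', 'kikk'), ('t3re', 'iiik')]

The pattern matches the literal 't3r', then any character except [bl0] (captured); then exactly 4 of one of [ki] (captured as 'tail').
Walking the string: at [1:9] match 't3rskkki', groups = ('t3rs', 'kkki'); at [14:22] match 't3r8kikk', groups = ('t3r8', 'kikk'); at [38:46] match 't3reiiik', groups = ('t3re', 'iiik').
Multiple groups make `findall` return tuples — one 2-tuple for each match.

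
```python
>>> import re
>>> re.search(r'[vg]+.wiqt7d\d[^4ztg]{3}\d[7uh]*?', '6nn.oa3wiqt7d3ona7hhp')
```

The pattern matches one or more of one of [vg], then any character, then a literal 'w'; then the literal 'iqt', then the literal '7d', then a digit; then exactly 3 of any character except [4ztg], then a digit, then zero or more of one of [7uh] (lazy).
Here no position works, so the call returns None.

None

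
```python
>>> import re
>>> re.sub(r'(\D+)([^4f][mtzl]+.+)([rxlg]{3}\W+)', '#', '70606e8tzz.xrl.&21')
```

This matches one or more of a non-digit (captured); then any character except [4f], then one or more of one of [mtzl], then one or more of any character (captured); then exactly 3 of one of [rxlg], then one or more of a non-word character (captured).
Matches: at [5:16] → 'e8tzz.xrl.&'.
Every occurrence is swapped for '#'.

'70606#21'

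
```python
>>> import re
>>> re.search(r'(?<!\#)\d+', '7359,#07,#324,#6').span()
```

The negative lookaround is zero-width — it rules out positions where the adjacent text would match, without consuming anything.
`search` walks the string left to right and returns the first match it finds.
The match spans [0:4] → '7359'.

(0, 4)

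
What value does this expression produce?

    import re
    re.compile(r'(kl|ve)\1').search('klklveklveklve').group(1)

'kl'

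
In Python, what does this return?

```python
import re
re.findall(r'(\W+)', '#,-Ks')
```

The pattern matches one or more of a non-word character (captured).
Scanning left to right: at [0:3] match '#,-', group 1 = '#,-'.
With a single group, `findall` returns only what that group captured — 1 item.

['#,-']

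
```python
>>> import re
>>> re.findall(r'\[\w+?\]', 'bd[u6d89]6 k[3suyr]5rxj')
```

Scanning left to right: at [2:9] → '[u6d89]'; at [12:19] → '[3suyr]'.
With no groups in the pattern, `findall` gives back each whole match — 2 here.

['[u6d89]', '[3suyr]']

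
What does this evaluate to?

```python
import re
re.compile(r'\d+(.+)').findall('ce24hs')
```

This matches one or more of a digit; then one or more of any character (captured).
Because there's exactly one group, `findall` drops the full match and keeps group 1 from the one hit.

['hs']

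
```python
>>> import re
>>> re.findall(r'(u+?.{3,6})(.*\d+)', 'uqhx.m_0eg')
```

[('uqhx.m_', '0')]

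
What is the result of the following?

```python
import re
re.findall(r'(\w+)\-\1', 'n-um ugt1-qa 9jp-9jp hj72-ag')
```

After group 1 captures some text, `\1` only succeeds where that same text appears again.
`findall` collects group 1 from the one match (1 total).

['9jp']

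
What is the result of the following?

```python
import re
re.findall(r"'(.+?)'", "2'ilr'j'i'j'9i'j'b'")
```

['ilr', 'i', '9i', 'b']

A non-greedy quantifier consumes as few characters as it can — just enough that the remainder of the pattern still matches from where it stops; whatever follows it matches normally.
Because there's exactly one group, `findall` drops the full match and keeps group 1 from each hit.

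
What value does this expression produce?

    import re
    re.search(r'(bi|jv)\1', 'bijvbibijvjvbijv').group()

'bibi'

`\1` is not a pattern — it's the concrete string captured by group 1, re-applied verbatim.
`re.search` scans for the first position where the pattern succeeds.
The match spans [4:8] → 'bibi'.
Captured: group 1 = 'bi'.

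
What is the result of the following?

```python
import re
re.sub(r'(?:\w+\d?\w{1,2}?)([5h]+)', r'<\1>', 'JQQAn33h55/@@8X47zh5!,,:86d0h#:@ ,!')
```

'<5>/@@<5>!,,:<h>#:@ ,!'

The pattern matches one or more of a word character, then optionally a digit, then 1 to 2 of a word character (lazy) (non-capturing group); then one or more of one of [5h] (captured).
`\1` in the replacement pulls in group 1's text for each match.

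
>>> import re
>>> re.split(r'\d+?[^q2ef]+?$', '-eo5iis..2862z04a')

The pattern matches one or more of a digit (lazy); then one or more of any character except [q2ef] (lazy); then anchored at the end.
Matches to split on: at [9:17] → '2862z04a'.
`split` removes every match and returns the 2 fragments in between.

['-eo5iis..', '']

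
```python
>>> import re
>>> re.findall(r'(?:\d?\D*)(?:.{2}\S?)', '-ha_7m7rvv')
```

With no groups in the pattern, `findall` gives back each whole match — 2 here.

['-ha_7m7', 'rvv']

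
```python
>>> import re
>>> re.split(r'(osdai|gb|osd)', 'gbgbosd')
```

['', 'gb', '', 'gb', '', 'osd', '']

Matches to split on: at [0:2] → 'gb'; at [2:4] → 'gb'; at [4:7] → 'osd'.
With a capturing group present, the delimiter's captured portion is kept in the result list.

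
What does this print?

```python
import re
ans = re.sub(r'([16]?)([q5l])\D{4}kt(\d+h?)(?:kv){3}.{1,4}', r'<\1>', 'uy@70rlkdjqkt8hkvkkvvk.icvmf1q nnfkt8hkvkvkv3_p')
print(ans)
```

Pattern: optionally one of [16] (captured); then one of [q5l] (captured); then exactly 4 of a non-digit, then the literal 'kt'; then one or more of a digit, then optionally a literal 'h' (captured); then the literal 'kv' repeated 3 times, then 1 to 4 of any character.
Matches: at [28:47] → '1q nnfkt8hkvkvkv3_p'.
`\1` in the replacement pulls in group 1's text for each match.

uy@70rlkdjqkt8hkvkkvvk.icvmf<1>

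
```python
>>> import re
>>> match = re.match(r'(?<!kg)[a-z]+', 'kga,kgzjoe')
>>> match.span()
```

(0, 3)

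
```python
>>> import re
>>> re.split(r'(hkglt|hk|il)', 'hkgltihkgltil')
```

The regex engine tests alternatives in the order written; an earlier branch that matches wins even if a later one would match more.
Matches to split on: at [0:5] → 'hkglt'; at [6:11] → 'hkglt'; at [11:13] → 'il'.
With a capturing group present, the delimiter's captured portion is kept in the result list.

['', 'hkglt', 'i', 'hkglt', '', 'il', '']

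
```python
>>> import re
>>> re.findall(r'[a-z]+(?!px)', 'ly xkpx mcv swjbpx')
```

['ly', 'xkpx', 'mcv', 'swjbpx']

The negative lookaround is zero-width — it rules out positions where the adjacent text would match, without consuming anything.
`findall` yields the raw match text (4 of them) because the pattern has no groups.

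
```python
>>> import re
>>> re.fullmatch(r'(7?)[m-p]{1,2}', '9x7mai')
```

None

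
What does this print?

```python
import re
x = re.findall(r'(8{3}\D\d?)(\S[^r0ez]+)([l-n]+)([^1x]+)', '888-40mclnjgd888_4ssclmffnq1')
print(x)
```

Pattern: exactly 3 of the literal '8', then a non-digit, then optionally a digit (captured); then a non-whitespace character, then one or more of any character except [r0ez] (captured); then one or more of a character in [l-n] (captured); then one or more of any character except [1x] (captured).
Scanning left to right: at [0:27] match '888-40mclnjgd888_4ssclmffnq', groups = ('888-4', '0mclnjgd888_4ssclmff', 'n', 'q').
`findall` packs the 4 group values into a tuple for every match.

[('888-4', '0mclnjgd888_4ssclmff', 'n', 'q')]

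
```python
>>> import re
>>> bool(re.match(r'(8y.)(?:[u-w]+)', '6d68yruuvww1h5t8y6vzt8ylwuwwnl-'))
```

False

`re.match` won't scan ahead — the pattern has to work from the very first character.
Here the pattern fails at index 0, so the call returns None, and `bool(None)` is False.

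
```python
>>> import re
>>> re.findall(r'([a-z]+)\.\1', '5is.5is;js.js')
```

After group 1 captures some text, `\1` only succeeds where that same text appears again.
Matches: at [8:13] match 'js.js', group 1 = 'js'.
Because there's exactly one group, `findall` drops the full match and keeps group 1 from the one hit.

['js']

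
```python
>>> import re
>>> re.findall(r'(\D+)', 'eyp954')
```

Pattern: one or more of a non-digit (captured).
Matches: at [0:3] match 'eyp', group 1 = 'eyp'.
Because there's exactly one group, `findall` drops the full match and keeps group 1 from the one hit.

['eyp']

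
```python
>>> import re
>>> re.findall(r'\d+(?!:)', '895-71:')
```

`(?!…)`/`(?<!…)` only lets a position through if the neighbouring text does NOT match; no characters are consumed.
Since nothing is captured, `findall` lists the 2 matched substrings directly.

['895', '7']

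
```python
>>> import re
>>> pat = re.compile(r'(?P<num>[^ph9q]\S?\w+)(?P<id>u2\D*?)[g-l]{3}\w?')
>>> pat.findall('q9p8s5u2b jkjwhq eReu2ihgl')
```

`findall` packs the 2 group values into a tuple for every match.

[('8s5', 'u2b '), (' eRe', 'u2')]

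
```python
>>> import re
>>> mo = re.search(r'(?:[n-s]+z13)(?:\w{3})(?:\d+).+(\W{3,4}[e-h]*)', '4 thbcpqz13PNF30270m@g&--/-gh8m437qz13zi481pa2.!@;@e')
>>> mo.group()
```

'pqz13PNF30270m@g&--/-gh8m437qz13zi481pa2.!@;@e'

The pattern matches one or more of a character in [n-s], then the literal 'z13' (non-capturing group); then exactly 3 of a word character (non-capturing group); then one or more of a digit (non-capturing group); then one or more of any character; then 3 to 4 of a non-word character, then zero or more of a character in [e-h] (captured).
`re.search` tries every starting position until one works.
The match spans [6:52] → 'pqz13PNF30270m@g&--/-gh8m437qz13zi481pa2.!@;@e'.
Captured: group 1 = '@;@e'.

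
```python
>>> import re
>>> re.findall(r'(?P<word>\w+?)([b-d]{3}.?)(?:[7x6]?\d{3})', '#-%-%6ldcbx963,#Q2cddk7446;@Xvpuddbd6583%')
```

[('6l', 'dcbx'), ('Q2', 'cddk'), ('Xvpu', 'ddbd')]

Pattern: one or more of a word character (lazy) (captured as 'word'); then exactly 3 of a character in [b-d], then optionally any character (captured); then optionally one of [7x6], then exactly 3 of a digit (non-capturing group).
Lazy quantifiers expand one character at a time until the remainder of the pattern can match.
Scanning left to right: at [5:14] match '6ldcbx963', groups = ('6l', 'dcbx'); at [16:26] match 'Q2cddk7446', groups = ('Q2', 'cddk'); at [28:40] match 'Xvpuddbd6583', groups = ('Xvpu', 'ddbd').
Multiple groups make `findall` return tuples — one 2-tuple for each match.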